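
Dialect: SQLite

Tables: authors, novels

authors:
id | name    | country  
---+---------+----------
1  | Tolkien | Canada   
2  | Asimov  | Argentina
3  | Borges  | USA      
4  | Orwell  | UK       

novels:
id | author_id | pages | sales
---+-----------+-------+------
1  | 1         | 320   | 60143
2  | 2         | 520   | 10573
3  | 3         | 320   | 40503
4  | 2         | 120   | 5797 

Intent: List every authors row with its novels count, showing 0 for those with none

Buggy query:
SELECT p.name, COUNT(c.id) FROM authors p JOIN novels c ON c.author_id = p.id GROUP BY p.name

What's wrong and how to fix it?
Bug: An inner join excludes parents with zero children

Fix: Use LEFT JOIN so parents without children still appear (COUNT(c.id) gives 0)

Corrected query:
SELECT p.name, COUNT(c.id) FROM authors p LEFT JOIN novels c ON c.author_id = p.id GROUP BY p.name

Result:
name    | COUNT(c.id)
--------+------------
Asimov  | 2          
Borges  | 1          
Orwell  | 0          
Tolkien | 1          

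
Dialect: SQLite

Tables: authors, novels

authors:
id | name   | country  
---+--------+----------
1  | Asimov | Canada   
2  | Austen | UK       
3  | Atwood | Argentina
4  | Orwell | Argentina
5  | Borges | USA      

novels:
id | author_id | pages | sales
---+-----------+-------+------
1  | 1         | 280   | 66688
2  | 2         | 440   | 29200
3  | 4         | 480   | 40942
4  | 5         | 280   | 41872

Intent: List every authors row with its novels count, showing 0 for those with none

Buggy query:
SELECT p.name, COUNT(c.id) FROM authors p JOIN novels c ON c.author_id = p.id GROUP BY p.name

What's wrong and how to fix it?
Bug: An inner join excludes parents with zero children

Fix: Switch to LEFT JOIN to retain unmatched parent rows

Corrected query:
SELECT p.name, COUNT(c.id) FROM authors p LEFT JOIN novels c ON c.author_id = p.id GROUP BY p.name

Result:
name   | COUNT(c.id)
-------+------------
Asimov | 1          
Atwood | 0          
Austen | 1          
Borges | 1          
Orwell | 1          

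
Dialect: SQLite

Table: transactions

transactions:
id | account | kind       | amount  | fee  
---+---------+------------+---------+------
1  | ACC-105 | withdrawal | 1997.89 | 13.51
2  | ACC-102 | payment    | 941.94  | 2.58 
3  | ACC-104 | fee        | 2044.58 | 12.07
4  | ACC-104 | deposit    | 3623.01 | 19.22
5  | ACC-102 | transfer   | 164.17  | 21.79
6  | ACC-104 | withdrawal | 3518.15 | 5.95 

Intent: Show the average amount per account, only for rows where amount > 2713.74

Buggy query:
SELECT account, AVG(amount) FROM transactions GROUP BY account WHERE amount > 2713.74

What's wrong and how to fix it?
Bug: WHERE cannot follow GROUP BY

Fix: Place WHERE between FROM and GROUP BY

Corrected query:
SELECT account, AVG(amount) FROM transactions WHERE amount > 2713.74 GROUP BY account

Result:
account | AVG(amount)
--------+------------
ACC-104 | 3570.58    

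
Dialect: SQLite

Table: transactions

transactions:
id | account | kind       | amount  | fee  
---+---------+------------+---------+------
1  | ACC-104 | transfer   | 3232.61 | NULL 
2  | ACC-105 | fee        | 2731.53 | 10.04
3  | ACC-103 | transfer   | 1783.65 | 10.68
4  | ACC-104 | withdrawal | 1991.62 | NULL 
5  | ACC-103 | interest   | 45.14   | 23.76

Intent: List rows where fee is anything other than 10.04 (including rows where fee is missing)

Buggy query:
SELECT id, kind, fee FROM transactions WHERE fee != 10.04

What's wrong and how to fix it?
Bug: 'fee != 10.04' is unknown when fee is NULL, so NULL rows are silently excluded

Fix: Add an explicit OR fee IS NULL to include the missing-value rows

Corrected query:
SELECT id, kind, fee FROM transactions WHERE fee != 10.04 OR fee IS NULL

Result:
id | kind       | fee  
---+------------+------
1  | transfer   | NULL 
3  | transfer   | 10.68
4  | withdrawal | NULL 
5  | interest   | 23.76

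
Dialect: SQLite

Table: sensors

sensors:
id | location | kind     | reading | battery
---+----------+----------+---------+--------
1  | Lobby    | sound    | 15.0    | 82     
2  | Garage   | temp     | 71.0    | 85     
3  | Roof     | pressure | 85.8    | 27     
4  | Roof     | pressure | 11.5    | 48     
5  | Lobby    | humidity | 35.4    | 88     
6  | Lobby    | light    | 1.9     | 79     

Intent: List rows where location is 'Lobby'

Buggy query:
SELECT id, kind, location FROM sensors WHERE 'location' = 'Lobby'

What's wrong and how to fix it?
Bug: 'location' in single quotes is a string literal, not the column; the comparison is literal-vs-literal and never true

Fix: Remove the quotes around the column name (or use double quotes for an identifier)

Corrected query:
SELECT id, kind, location FROM sensors WHERE location = 'Lobby'

Result:
id | kind     | location
---+----------+---------
1  | sound    | Lobby   
5  | humidity | Lobby   
6  | light    | Lobby   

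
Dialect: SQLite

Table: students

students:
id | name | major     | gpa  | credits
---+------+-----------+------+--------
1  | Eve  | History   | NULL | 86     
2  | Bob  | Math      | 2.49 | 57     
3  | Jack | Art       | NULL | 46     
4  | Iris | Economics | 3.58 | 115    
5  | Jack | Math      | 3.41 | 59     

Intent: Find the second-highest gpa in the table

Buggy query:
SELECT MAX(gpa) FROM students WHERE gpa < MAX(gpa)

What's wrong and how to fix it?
Bug: The inner MAX is an aggregate inside WHERE, which is not allowed

Fix: Put the inner MAX in a scalar subquery

Corrected query:
SELECT MAX(gpa) FROM students WHERE gpa < (SELECT MAX(gpa) FROM students)

Result:
MAX(gpa)
--------
3.41    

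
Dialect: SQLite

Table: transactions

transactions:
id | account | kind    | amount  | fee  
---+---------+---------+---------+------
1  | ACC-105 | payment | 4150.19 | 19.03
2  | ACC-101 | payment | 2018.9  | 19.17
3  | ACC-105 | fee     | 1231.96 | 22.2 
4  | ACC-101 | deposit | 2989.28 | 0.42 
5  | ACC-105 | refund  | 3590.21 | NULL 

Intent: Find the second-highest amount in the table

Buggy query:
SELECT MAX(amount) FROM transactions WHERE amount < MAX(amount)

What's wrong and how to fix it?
Bug: MAX(amount) on the right of the comparison is an aggregate-in-WHERE error

Fix: Compute the overall MAX in a subquery, then take MAX of rows below it

Corrected query:
SELECT MAX(amount) FROM transactions WHERE amount < (SELECT MAX(amount) FROM transactions)

Result:
MAX(amount)
-----------
3590.21    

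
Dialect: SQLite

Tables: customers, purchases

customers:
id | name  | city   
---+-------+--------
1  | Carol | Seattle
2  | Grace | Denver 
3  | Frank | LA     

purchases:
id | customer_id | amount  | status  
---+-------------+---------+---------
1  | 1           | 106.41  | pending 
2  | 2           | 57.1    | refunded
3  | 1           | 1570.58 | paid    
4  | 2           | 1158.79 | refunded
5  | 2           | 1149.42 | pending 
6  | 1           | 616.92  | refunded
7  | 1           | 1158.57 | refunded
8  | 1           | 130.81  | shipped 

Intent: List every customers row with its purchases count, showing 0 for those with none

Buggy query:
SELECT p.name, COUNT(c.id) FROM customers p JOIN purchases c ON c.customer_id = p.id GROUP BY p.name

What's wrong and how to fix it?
Bug: INNER JOIN drops customers rows that have no matching purchases rows

Fix: Switch to LEFT JOIN to retain unmatched parent rows

Corrected query:
SELECT p.name, COUNT(c.id) FROM customers p LEFT JOIN purchases c ON c.customer_id = p.id GROUP BY p.name

Result:
name  | COUNT(c.id)
------+------------
Carol | 5          
Frank | 0          
Grace | 3          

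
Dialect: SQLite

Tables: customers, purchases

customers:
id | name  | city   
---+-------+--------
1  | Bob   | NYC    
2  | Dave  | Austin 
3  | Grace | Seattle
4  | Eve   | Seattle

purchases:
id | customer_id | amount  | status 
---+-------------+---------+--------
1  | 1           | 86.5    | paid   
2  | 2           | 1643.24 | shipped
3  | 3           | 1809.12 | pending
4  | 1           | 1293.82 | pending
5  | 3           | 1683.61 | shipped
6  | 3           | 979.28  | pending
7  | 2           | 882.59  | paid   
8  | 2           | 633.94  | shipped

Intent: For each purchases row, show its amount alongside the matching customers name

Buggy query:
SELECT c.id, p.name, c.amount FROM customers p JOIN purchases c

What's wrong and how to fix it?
Bug: Missing join condition: each purchases row is matched to all customers rows instead of just its own

Fix: Add ON c.customer_id = p.id to the JOIN

Corrected query:
SELECT c.id, p.name, c.amount FROM customers p JOIN purchases c ON c.customer_id = p.id

Result:
id | name  | amount 
---+-------+--------
1  | Bob   | 86.5   
2  | Dave  | 1643.24
3  | Grace | 1809.12
4  | Bob   | 1293.82
5  | Grace | 1683.61
6  | Grace | 979.28 
7  | Dave  | 882.59 
8  | Dave  | 633.94 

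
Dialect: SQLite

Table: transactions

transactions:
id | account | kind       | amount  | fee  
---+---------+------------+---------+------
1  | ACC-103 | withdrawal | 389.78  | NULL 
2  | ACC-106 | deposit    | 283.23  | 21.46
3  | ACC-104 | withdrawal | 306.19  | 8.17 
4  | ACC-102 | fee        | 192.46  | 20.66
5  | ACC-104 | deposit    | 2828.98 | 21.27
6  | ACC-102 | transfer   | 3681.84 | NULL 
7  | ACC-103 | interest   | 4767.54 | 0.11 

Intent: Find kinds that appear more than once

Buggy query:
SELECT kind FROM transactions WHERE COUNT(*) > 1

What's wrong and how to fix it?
Bug: COUNT(*) is an aggregate and cannot be used in WHERE

Fix: GROUP BY kind, then filter groups with HAVING COUNT(*) > 1

Corrected query:
SELECT kind FROM transactions GROUP BY kind HAVING COUNT(*) > 1

Result:
kind      
----------
deposit   
withdrawal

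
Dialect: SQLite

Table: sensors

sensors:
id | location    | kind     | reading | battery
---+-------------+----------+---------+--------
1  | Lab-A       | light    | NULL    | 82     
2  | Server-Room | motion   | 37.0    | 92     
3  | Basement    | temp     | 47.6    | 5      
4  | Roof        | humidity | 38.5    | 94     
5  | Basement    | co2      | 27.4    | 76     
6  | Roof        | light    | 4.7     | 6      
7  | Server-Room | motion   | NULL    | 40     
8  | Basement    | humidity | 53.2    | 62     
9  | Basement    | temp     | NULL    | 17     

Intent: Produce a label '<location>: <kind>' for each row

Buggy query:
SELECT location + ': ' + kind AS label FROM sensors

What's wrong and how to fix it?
Bug: SQLite uses || for string concatenation; + coerces text to numbers (yielding 0)

Fix: Replace + with || to concatenate text

Corrected query:
SELECT location || ': ' || kind AS label FROM sensors

Result:
label              
-------------------
Lab-A: light       
Server-Room: motion
Basement: temp     
Roof: humidity     
Basement: co2      
Roof: light        
Server-Room: motion
Basement: humidity 
Basement: temp     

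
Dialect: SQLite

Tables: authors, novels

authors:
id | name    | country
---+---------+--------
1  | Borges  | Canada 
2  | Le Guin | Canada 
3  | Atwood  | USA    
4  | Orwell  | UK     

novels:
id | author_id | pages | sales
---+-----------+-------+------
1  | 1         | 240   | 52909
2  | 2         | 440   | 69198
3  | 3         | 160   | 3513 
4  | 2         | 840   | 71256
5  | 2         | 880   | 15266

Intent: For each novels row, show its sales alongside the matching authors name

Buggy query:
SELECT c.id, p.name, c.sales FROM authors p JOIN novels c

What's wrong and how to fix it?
Bug: Missing join condition: each novels row is matched to all authors rows instead of just its own

Fix: Add ON c.author_id = p.id to the JOIN

Corrected query:
SELECT c.id, p.name, c.sales FROM authors p JOIN novels c ON c.author_id = p.id

Result:
id | name    | sales
---+---------+------
1  | Borges  | 52909
2  | Le Guin | 69198
3  | Atwood  | 3513 
4  | Le Guin | 71256
5  | Le Guin | 15266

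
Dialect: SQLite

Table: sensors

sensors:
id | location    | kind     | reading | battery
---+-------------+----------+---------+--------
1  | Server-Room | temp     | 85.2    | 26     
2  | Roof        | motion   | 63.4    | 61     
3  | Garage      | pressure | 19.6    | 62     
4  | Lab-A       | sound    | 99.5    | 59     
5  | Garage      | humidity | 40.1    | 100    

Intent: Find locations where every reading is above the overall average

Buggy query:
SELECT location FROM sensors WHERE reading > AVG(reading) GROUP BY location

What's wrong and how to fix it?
Bug: WHERE evaluates per row before aggregation, so AVG() is unavailable

Fix: Compute the overall average in a scalar subquery and compare each group's MIN against it in HAVING

Corrected query:
SELECT location FROM sensors GROUP BY location HAVING MIN(reading) > (SELECT AVG(reading) FROM sensors)

Result:
location   
-----------
Lab-A      
Roof       
Server-Room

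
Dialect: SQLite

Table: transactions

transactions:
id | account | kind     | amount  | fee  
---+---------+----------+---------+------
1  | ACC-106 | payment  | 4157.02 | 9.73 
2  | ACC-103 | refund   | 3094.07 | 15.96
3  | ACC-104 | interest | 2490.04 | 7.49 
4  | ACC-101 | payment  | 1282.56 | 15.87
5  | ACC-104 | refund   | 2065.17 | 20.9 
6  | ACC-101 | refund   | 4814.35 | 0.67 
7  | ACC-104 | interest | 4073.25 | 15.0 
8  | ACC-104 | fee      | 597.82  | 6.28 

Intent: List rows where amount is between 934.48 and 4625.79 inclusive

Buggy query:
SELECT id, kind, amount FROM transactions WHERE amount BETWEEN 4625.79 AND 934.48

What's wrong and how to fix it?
Bug: BETWEEN expects the lower bound first; with 4625.79 AND 934.48 the range is empty

Fix: Write BETWEEN 934.48 AND 4625.79

Corrected query:
SELECT id, kind, amount FROM transactions WHERE amount BETWEEN 934.48 AND 4625.79

Result:
id | kind     | amount 
---+----------+--------
1  | payment  | 4157.02
2  | refund   | 3094.07
3  | interest | 2490.04
4  | payment  | 1282.56
5  | refund   | 2065.17
7  | interest | 4073.25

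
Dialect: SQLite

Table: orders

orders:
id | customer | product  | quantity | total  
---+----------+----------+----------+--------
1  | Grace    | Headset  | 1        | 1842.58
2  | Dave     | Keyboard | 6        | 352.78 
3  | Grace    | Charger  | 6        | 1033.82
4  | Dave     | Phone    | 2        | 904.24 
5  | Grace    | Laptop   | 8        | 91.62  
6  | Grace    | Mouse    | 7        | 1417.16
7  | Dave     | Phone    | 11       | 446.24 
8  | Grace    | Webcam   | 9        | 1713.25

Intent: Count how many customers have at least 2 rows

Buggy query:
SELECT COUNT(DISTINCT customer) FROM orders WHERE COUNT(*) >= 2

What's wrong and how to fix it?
Bug: COUNT(*) cannot appear in WHERE; the per-group count doesn't exist yet

Fix: Group first with HAVING COUNT(*) >= 2, then COUNT the resulting groups

Corrected query:
SELECT COUNT(*) FROM (SELECT customer FROM orders GROUP BY customer HAVING COUNT(*) >= 2)

Result:
COUNT(*)
--------
2       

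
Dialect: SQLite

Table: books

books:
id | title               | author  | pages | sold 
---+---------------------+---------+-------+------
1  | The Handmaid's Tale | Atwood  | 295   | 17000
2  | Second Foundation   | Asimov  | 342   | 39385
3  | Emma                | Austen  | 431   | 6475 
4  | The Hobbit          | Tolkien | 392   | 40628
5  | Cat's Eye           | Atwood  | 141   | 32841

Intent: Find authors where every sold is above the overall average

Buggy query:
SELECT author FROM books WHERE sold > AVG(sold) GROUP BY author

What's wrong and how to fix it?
Bug: AVG() is an aggregate; it can't sit directly in WHERE

Fix: Use a subquery for AVG and a HAVING MIN(...) filter so the condition holds for every row in the group

Corrected query:
SELECT author FROM books GROUP BY author HAVING MIN(sold) > (SELECT AVG(sold) FROM books)

Result:
author 
-------
Asimov 
Tolkien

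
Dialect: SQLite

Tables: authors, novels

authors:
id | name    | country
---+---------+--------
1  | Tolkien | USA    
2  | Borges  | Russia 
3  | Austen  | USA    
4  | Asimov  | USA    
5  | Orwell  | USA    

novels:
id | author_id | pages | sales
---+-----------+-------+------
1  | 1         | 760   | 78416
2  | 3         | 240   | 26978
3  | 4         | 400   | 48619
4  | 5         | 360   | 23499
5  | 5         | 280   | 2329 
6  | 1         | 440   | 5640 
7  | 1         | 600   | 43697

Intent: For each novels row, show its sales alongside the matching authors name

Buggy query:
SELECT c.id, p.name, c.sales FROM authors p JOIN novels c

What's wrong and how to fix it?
Bug: Missing join condition: each novels row is matched to all authors rows instead of just its own

Fix: Specify the join condition linking the foreign key to the parent id

Corrected query:
SELECT c.id, p.name, c.sales FROM authors p JOIN novels c ON c.author_id = p.id

Result:
id | name    | sales
---+---------+------
1  | Tolkien | 78416
2  | Austen  | 26978
3  | Asimov  | 48619
4  | Orwell  | 23499
5  | Orwell  | 2329 
6  | Tolkien | 5640 
7  | Tolkien | 43697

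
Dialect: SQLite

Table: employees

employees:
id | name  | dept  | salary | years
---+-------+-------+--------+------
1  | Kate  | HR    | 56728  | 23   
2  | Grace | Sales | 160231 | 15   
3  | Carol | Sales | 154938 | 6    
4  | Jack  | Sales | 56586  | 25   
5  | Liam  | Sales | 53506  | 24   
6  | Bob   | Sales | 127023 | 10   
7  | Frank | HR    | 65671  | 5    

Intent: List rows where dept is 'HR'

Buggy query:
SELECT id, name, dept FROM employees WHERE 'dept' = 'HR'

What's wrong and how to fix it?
Bug: 'dept' in single quotes is a string literal, not the column; the comparison is literal-vs-literal and never true

Fix: Reference the column as dept without single quotes

Corrected query:
SELECT id, name, dept FROM employees WHERE dept = 'HR'

Result:
id | name  | dept
---+-------+-----
1  | Kate  | HR  
7  | Frank | HR  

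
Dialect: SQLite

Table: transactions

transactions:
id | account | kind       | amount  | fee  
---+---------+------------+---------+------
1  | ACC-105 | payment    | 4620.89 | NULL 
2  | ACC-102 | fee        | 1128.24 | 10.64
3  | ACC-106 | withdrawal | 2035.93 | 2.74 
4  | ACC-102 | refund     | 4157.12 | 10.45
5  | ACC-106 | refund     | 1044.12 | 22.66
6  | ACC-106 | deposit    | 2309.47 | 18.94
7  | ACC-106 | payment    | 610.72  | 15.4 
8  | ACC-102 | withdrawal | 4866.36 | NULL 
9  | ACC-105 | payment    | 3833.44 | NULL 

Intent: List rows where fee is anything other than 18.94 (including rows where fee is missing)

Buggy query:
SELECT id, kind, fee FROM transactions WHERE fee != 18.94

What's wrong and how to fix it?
Bug: Inequality against NULL is unknown, not true; rows with NULL are dropped

Fix: Add an explicit OR fee IS NULL to include the missing-value rows

Corrected query:
SELECT id, kind, fee FROM transactions WHERE fee != 18.94 OR fee IS NULL

Result:
id | kind       | fee  
---+------------+------
1  | payment    | NULL 
2  | fee        | 10.64
3  | withdrawal | 2.74 
4  | refund     | 10.45
5  | refund     | 22.66
7  | payment    | 15.4 
8  | withdrawal | NULL 
9  | payment    | NULL 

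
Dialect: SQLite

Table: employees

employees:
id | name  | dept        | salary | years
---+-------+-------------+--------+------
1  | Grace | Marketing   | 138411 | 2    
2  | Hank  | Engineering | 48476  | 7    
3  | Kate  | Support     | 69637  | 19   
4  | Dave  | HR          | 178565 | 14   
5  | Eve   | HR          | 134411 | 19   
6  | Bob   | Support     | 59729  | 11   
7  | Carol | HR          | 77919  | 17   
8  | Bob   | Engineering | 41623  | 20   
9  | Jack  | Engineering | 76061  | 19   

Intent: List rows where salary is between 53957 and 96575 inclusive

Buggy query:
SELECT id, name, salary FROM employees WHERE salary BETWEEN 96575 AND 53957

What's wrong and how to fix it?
Bug: BETWEEN expects the lower bound first; with 96575 AND 53957 the range is empty

Fix: Write BETWEEN 53957 AND 96575

Corrected query:
SELECT id, name, salary FROM employees WHERE salary BETWEEN 53957 AND 96575

Result:
id | name  | salary
---+-------+-------
3  | Kate  | 69637 
6  | Bob   | 59729 
7  | Carol | 77919 
9  | Jack  | 76061 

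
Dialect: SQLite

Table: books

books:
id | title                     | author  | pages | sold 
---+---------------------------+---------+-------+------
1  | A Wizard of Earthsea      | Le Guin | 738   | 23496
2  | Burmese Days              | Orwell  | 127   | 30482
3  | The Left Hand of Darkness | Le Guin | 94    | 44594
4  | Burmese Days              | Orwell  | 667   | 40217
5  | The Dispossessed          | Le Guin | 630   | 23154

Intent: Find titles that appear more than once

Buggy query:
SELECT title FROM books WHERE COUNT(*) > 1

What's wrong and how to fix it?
Bug: COUNT(*) is an aggregate and cannot be used in WHERE

Fix: Group first, then use HAVING for the count condition

Corrected query:
SELECT title FROM books GROUP BY title HAVING COUNT(*) > 1

Result:
title       
------------
Burmese Days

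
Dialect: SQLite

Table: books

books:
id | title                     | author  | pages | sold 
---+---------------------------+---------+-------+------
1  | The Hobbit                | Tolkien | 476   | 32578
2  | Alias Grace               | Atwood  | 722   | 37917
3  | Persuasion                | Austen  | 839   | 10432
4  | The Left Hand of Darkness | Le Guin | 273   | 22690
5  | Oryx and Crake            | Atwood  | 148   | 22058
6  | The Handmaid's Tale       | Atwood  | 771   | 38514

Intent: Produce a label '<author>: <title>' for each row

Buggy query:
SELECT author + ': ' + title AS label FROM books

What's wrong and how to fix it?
Bug: SQLite uses || for string concatenation; + coerces text to numbers (yielding 0)

Fix: Replace + with || to concatenate text

Corrected query:
SELECT author || ': ' || title AS label FROM books

Result:
label                             
----------------------------------
Tolkien: The Hobbit               
Atwood: Alias Grace               
Austen: Persuasion                
Le Guin: The Left Hand of Darkness
Atwood: Oryx and Crake            
Atwood: The Handmaid's Tale       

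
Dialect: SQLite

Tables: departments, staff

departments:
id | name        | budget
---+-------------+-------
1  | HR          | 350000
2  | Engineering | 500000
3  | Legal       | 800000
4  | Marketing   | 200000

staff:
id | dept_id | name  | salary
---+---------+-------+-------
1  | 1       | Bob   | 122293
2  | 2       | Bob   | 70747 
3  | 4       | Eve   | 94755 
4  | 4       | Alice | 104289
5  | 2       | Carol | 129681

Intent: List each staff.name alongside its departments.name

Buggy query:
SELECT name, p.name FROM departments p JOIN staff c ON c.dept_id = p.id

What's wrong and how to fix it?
Bug: Both tables have a 'name' column; the unqualified reference is ambiguous

Fix: Qualify the column with its table alias (c.name)

Corrected query:
SELECT c.name, p.name FROM departments p JOIN staff c ON c.dept_id = p.id

Result:
name  | name       
------+------------
Bob   | HR         
Bob   | Engineering
Eve   | Marketing  
Alice | Marketing  
Carol | Engineering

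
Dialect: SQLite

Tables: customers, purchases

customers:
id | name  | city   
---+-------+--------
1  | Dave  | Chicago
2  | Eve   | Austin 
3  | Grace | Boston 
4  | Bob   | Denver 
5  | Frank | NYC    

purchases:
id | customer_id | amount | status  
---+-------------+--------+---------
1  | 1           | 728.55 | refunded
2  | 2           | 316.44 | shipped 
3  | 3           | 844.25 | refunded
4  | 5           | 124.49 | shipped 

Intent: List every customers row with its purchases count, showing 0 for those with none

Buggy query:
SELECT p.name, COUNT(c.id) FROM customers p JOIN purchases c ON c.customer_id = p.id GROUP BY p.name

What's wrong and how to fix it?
Bug: An inner join excludes parents with zero children

Fix: Use LEFT JOIN so parents without children still appear (COUNT(c.id) gives 0)

Corrected query:
SELECT p.name, COUNT(c.id) FROM customers p LEFT JOIN purchases c ON c.customer_id = p.id GROUP BY p.name

Result:
name  | COUNT(c.id)
------+------------
Bob   | 0          
Dave  | 1          
Eve   | 1          
Frank | 1          
Grace | 1          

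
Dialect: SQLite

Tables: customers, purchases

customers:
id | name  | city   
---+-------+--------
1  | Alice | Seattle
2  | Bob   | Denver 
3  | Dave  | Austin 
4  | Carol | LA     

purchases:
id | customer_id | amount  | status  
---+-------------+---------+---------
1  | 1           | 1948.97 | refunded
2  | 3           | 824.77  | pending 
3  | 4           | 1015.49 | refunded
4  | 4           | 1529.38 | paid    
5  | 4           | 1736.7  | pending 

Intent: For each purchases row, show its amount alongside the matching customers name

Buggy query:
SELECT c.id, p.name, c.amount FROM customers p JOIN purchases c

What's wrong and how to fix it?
Bug: Missing join condition: each purchases row is matched to all customers rows instead of just its own

Fix: Specify the join condition linking the foreign key to the parent id

Corrected query:
SELECT c.id, p.name, c.amount FROM customers p JOIN purchases c ON c.customer_id = p.id

Result:
id | name  | amount 
---+-------+--------
1  | Alice | 1948.97
2  | Dave  | 824.77 
3  | Carol | 1015.49
4  | Carol | 1529.38
5  | Carol | 1736.7 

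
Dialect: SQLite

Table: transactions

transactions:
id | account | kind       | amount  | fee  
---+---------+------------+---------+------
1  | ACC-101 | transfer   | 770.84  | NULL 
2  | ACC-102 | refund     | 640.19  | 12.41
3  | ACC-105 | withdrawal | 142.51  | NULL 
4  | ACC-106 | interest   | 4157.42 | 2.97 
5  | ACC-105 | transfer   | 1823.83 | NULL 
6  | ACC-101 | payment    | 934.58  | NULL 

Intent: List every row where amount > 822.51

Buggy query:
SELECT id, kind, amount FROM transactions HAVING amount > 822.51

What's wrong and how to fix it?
Bug: HAVING filters the output of aggregation, but this query has no GROUP BY and no aggregate functions, so SQLite rejects it (HAVING clause on a non-aggregate query); the condition here is per row

Fix: Replace HAVING with WHERE since the condition applies to individual rows

Corrected query:
SELECT id, kind, amount FROM transactions WHERE amount > 822.51

Result:
id | kind     | amount 
---+----------+--------
4  | interest | 4157.42
5  | transfer | 1823.83
6  | payment  | 934.58 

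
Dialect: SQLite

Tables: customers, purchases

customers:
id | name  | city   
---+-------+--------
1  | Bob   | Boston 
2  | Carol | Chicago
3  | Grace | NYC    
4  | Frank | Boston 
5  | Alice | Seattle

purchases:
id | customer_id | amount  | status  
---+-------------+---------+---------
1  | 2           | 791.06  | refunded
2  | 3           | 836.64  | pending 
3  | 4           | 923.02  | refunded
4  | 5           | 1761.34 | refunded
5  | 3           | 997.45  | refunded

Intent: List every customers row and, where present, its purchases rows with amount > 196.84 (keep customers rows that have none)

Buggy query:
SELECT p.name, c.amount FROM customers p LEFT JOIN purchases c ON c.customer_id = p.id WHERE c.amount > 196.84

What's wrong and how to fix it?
Bug: Filtering c.amount in WHERE discards the NULL rows produced by LEFT JOIN, turning it into an inner join

Fix: Put 'c.amount > 196.84' in the JOIN's ON clause instead of WHERE

Corrected query:
SELECT p.name, c.amount FROM customers p LEFT JOIN purchases c ON c.customer_id = p.id AND c.amount > 196.84

Result:
name  | amount 
------+--------
Bob   | NULL   
Carol | 791.06 
Grace | 836.64 
Grace | 997.45 
Frank | 923.02 
Alice | 1761.34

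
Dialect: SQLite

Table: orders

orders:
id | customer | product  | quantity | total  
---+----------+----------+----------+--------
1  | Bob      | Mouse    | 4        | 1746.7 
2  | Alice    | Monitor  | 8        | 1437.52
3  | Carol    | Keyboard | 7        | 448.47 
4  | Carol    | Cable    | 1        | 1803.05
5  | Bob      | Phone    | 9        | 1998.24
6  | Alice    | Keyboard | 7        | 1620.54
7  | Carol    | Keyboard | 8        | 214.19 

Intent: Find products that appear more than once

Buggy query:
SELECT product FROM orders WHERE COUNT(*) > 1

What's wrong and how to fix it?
Bug: WHERE can't reference COUNT(*); aggregates are computed after WHERE

Fix: GROUP BY product, then filter groups with HAVING COUNT(*) > 1

Corrected query:
SELECT product FROM orders GROUP BY product HAVING COUNT(*) > 1

Result:
product 
--------
Keyboard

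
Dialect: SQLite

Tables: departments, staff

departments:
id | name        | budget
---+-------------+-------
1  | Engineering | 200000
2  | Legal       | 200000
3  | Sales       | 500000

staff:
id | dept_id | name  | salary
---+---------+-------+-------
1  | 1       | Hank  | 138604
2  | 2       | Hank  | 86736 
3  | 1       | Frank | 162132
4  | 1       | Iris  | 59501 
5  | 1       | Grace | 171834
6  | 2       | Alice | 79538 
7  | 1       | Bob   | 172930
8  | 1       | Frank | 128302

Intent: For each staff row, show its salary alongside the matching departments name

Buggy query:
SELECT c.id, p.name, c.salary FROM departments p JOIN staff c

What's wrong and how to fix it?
Bug: JOIN with no ON clause produces a cartesian product; every staff row pairs with every departments row

Fix: Add ON c.dept_id = p.id to the JOIN

Corrected query:
SELECT c.id, p.name, c.salary FROM departments p JOIN staff c ON c.dept_id = p.id

Result:
id | name        | salary
---+-------------+-------
1  | Engineering | 138604
2  | Legal       | 86736 
3  | Engineering | 162132
4  | Engineering | 59501 
5  | Engineering | 171834
6  | Legal       | 79538 
7  | Engineering | 172930
8  | Engineering | 128302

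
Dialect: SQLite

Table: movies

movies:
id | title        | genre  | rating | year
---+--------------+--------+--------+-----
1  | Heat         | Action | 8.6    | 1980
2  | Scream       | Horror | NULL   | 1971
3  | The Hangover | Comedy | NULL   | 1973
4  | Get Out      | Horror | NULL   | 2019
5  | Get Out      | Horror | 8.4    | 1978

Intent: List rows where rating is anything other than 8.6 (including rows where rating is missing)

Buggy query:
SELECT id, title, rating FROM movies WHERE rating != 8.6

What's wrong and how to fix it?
Bug: Inequality against NULL is unknown, not true; rows with NULL are dropped

Fix: Handle NULL separately with IS NULL alongside the inequality

Corrected query:
SELECT id, title, rating FROM movies WHERE rating != 8.6 OR rating IS NULL

Result:
id | title        | rating
---+--------------+-------
2  | Scream       | NULL  
3  | The Hangover | NULL  
4  | Get Out      | NULL  
5  | Get Out      | 8.4   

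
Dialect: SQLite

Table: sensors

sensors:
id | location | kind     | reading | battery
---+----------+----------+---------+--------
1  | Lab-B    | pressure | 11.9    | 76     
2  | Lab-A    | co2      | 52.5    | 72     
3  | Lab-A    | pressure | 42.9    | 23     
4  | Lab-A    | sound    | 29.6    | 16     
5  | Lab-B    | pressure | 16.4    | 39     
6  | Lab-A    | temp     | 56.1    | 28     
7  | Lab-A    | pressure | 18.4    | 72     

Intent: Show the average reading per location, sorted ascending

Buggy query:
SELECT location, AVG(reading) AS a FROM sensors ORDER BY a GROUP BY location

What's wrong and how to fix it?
Bug: ORDER BY appears before GROUP BY; SQL clause order requires GROUP BY first

Fix: Move ORDER BY to the end, after GROUP BY

Corrected query:
SELECT location, AVG(reading) AS a FROM sensors GROUP BY location ORDER BY a

Result:
location | a    
---------+------
Lab-B    | 14.15
Lab-A    | 39.9 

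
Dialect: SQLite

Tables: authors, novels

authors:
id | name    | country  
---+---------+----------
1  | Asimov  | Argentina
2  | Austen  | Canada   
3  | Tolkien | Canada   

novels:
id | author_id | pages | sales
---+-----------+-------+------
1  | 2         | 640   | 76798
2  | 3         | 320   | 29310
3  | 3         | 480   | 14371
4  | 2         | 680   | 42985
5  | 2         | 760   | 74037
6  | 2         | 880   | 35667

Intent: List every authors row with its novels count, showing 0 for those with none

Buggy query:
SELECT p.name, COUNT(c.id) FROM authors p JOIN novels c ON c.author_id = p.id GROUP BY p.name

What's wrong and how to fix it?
Bug: INNER JOIN drops authors rows that have no matching novels rows

Fix: Use LEFT JOIN so parents without children still appear (COUNT(c.id) gives 0)

Corrected query:
SELECT p.name, COUNT(c.id) FROM authors p LEFT JOIN novels c ON c.author_id = p.id GROUP BY p.name

Result:
name    | COUNT(c.id)
--------+------------
Asimov  | 0          
Austen  | 4          
Tolkien | 2          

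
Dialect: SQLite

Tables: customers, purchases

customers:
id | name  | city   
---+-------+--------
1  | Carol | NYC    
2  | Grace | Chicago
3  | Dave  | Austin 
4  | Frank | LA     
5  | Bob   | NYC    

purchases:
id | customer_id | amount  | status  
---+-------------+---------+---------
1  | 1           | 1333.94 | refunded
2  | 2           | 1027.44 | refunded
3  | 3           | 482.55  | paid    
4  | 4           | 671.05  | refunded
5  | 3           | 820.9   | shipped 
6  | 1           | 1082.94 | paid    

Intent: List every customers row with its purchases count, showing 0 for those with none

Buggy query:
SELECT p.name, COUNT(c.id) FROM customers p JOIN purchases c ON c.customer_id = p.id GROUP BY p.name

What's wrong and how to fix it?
Bug: INNER JOIN drops customers rows that have no matching purchases rows

Fix: Switch to LEFT JOIN to retain unmatched parent rows

Corrected query:
SELECT p.name, COUNT(c.id) FROM customers p LEFT JOIN purchases c ON c.customer_id = p.id GROUP BY p.name

Result:
name  | COUNT(c.id)
------+------------
Bob   | 0          
Carol | 2          
Dave  | 2          
Frank | 1          
Grace | 1          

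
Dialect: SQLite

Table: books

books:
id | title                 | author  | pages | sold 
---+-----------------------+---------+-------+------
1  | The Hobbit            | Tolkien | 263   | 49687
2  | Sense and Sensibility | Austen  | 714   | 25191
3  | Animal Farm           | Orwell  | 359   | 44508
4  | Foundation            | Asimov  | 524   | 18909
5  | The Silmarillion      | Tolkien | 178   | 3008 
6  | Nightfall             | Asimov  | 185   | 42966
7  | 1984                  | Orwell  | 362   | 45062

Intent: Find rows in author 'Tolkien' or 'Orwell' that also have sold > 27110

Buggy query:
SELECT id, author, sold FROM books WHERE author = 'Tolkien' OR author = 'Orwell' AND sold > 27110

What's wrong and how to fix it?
Bug: Without parentheses, AND is evaluated before OR, so the sold filter only applies to the 'Orwell' branch

Fix: Group the OR with parentheses (or use IN), then AND the threshold

Corrected query:
SELECT id, author, sold FROM books WHERE (author = 'Tolkien' OR author = 'Orwell') AND sold > 27110

Result:
id | author  | sold 
---+---------+------
1  | Tolkien | 49687
3  | Orwell  | 44508
7  | Orwell  | 45062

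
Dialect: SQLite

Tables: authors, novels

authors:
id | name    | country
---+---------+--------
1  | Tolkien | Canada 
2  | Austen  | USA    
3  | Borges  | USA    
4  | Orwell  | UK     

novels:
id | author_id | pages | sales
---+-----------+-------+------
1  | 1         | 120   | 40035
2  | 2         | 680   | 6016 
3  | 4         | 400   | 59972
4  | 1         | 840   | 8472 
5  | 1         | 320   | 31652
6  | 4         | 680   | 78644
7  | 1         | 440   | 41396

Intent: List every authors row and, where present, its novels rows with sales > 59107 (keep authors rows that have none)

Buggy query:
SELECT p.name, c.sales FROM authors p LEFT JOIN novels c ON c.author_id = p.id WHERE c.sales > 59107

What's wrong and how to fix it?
Bug: Filtering c.sales in WHERE discards the NULL rows produced by LEFT JOIN, turning it into an inner join

Fix: Move the right-table condition into the ON clause so unmatched parents are kept

Corrected query:
SELECT p.name, c.sales FROM authors p LEFT JOIN novels c ON c.author_id = p.id AND c.sales > 59107

Result:
name    | sales
--------+------
Tolkien | NULL 
Austen  | NULL 
Borges  | NULL 
Orwell  | 59972
Orwell  | 78644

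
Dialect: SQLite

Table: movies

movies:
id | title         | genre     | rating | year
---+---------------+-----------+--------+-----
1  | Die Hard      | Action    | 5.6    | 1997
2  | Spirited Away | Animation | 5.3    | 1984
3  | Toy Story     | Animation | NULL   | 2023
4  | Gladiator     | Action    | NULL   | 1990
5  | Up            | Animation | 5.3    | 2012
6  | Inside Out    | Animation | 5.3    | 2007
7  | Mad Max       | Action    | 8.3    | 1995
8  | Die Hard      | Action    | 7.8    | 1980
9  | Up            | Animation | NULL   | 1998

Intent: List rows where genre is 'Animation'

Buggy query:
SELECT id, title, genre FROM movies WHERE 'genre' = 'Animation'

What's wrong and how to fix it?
Bug: 'genre' in single quotes is a string literal, not the column; the comparison is literal-vs-literal and never true

Fix: Reference the column as genre without single quotes

Corrected query:
SELECT id, title, genre FROM movies WHERE genre = 'Animation'

Result:
id | title         | genre    
---+---------------+----------
2  | Spirited Away | Animation
3  | Toy Story     | Animation
5  | Up            | Animation
6  | Inside Out    | Animation
9  | Up            | Animation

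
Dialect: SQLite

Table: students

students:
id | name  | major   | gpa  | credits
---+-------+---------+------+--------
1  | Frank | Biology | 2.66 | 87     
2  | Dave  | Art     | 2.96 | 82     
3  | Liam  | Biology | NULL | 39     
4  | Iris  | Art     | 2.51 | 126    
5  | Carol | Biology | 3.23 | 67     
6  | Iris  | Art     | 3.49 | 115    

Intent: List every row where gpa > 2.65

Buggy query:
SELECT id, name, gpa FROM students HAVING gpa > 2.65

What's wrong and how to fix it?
Bug: HAVING filters the output of aggregation, but this query has no GROUP BY and no aggregate functions, so SQLite rejects it (HAVING clause on a non-aggregate query); the condition here is per row

Fix: Replace HAVING with WHERE since the condition applies to individual rows

Corrected query:
SELECT id, name, gpa FROM students WHERE gpa > 2.65

Result:
id | name  | gpa 
---+-------+-----
1  | Frank | 2.66
2  | Dave  | 2.96
5  | Carol | 3.23
6  | Iris  | 3.49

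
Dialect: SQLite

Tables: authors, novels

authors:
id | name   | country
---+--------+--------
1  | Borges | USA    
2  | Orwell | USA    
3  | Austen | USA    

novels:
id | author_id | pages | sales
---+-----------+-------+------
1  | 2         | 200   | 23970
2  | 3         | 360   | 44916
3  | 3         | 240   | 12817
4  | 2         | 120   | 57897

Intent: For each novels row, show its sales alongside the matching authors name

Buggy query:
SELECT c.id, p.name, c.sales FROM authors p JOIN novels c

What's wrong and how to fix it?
Bug: Missing join condition: each novels row is matched to all authors rows instead of just its own

Fix: Add ON c.author_id = p.id to the JOIN

Corrected query:
SELECT c.id, p.name, c.sales FROM authors p JOIN novels c ON c.author_id = p.id

Result:
id | name   | sales
---+--------+------
1  | Orwell | 23970
2  | Austen | 44916
3  | Austen | 12817
4  | Orwell | 57897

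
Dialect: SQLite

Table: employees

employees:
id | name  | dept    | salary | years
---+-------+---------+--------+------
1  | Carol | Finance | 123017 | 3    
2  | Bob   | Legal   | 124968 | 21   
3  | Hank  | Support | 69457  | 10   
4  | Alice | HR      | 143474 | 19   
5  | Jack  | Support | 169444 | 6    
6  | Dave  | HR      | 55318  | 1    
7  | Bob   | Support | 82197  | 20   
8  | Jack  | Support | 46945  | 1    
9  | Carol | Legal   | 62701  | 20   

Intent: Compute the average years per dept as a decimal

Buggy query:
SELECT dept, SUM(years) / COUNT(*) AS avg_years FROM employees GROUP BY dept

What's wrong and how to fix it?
Bug: SUM(years) and COUNT(*) are both integers; the division truncates the fractional part

Fix: Cast one side to REAL so the division keeps the fractional part

Corrected query:
SELECT dept, SUM(years) * 1.0 / COUNT(*) AS avg_years FROM employees GROUP BY dept

Result:
dept    | avg_years
--------+----------
Finance | 3        
HR      | 10       
Legal   | 20.5     
Support | 9.25     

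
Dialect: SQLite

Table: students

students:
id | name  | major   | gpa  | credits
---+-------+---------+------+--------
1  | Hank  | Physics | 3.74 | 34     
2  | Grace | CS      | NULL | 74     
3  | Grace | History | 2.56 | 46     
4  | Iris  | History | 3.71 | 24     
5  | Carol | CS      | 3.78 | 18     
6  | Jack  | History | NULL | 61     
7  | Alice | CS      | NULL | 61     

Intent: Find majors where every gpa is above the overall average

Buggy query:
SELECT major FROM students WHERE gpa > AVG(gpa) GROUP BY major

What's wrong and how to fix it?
Bug: WHERE evaluates per row before aggregation, so AVG() is unavailable

Fix: Use a subquery for AVG and a HAVING MIN(...) filter so the condition holds for every row in the group

Corrected query:
SELECT major FROM students GROUP BY major HAVING MIN(gpa) > (SELECT AVG(gpa) FROM students)

Result:
major  
-------
CS     
Physics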